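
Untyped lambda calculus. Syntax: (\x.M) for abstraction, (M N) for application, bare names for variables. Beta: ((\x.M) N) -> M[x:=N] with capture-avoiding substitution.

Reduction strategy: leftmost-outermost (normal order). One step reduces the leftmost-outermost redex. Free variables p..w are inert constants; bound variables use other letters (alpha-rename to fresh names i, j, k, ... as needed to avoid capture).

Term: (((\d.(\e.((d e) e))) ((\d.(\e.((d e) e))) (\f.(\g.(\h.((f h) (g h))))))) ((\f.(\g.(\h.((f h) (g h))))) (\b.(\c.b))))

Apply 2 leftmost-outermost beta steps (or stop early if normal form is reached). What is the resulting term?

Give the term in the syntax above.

Answer: ((((\d.(\e.((d e) e))) (\f.(\g.(\h.((f h) (g h)))))) ((\f.(\g.(\h.((f h) (g h))))) (\b.(\c.b)))) ((\f.(\g.(\h.((f h) (g h))))) (\b.(\c.b))))

Derivation:
Step 0: (((\d.(\e.((d e) e))) ((\d.(\e.((d e) e))) (\f.(\g.(\h.((f h) (g h))))))) ((\f.(\g.(\h.((f h) (g h))))) (\b.(\c.b))))
Step 1: ((\e.((((\d.(\e.((d e) e))) (\f.(\g.(\h.((f h) (g h)))))) e) e)) ((\f.(\g.(\h.((f h) (g h))))) (\b.(\c.b))))
Step 2: ((((\d.(\e.((d e) e))) (\f.(\g.(\h.((f h) (g h)))))) ((\f.(\g.(\h.((f h) (g h))))) (\b.(\c.b)))) ((\f.(\g.(\h.((f h) (g h))))) (\b.(\c.b))))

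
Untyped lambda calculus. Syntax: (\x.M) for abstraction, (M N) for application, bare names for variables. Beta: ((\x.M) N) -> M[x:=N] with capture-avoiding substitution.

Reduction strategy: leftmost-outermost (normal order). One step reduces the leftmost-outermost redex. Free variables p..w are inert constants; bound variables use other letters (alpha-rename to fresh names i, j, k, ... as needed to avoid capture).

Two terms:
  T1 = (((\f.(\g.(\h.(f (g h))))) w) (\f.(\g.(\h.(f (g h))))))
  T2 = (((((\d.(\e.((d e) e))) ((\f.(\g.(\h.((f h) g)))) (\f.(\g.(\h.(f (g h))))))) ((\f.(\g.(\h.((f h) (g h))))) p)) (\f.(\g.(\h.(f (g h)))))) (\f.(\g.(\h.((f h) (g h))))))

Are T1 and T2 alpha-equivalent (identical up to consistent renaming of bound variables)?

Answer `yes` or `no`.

Term 1: (((\f.(\g.(\h.(f (g h))))) w) (\f.(\g.(\h.(f (g h))))))
Term 2: (((((\d.(\e.((d e) e))) ((\f.(\g.(\h.((f h) g)))) (\f.(\g.(\h.(f (g h))))))) ((\f.(\g.(\h.((f h) (g h))))) p)) (\f.(\g.(\h.(f (g h)))))) (\f.(\g.(\h.((f h) (g h))))))
Alpha-equivalence: compare structure up to binder renaming.
Result: False

Answer: no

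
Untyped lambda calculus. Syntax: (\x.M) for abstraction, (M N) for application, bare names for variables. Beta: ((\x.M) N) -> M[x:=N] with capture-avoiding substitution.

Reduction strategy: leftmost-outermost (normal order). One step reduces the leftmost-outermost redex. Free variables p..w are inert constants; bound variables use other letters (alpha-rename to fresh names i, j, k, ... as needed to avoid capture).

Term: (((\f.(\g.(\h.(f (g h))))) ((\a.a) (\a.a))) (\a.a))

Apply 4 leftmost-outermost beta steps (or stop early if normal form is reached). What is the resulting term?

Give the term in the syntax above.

Step 0: (((\f.(\g.(\h.(f (g h))))) ((\a.a) (\a.a))) (\a.a))
Step 1: ((\g.(\h.(((\a.a) (\a.a)) (g h)))) (\a.a))
Step 2: (\h.(((\a.a) (\a.a)) ((\a.a) h)))
Step 3: (\h.((\a.a) ((\a.a) h)))
Step 4: (\h.((\a.a) h))

Answer: (\h.((\a.a) h))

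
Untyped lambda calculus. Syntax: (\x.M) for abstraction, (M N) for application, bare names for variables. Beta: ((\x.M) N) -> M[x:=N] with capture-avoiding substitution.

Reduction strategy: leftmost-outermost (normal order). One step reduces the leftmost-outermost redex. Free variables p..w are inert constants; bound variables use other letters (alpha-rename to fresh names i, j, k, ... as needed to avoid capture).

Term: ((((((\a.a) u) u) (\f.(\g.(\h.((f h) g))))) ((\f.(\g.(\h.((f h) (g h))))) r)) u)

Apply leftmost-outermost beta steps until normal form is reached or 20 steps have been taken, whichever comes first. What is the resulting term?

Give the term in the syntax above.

Step 0: ((((((\a.a) u) u) (\f.(\g.(\h.((f h) g))))) ((\f.(\g.(\h.((f h) (g h))))) r)) u)
Step 1: ((((u u) (\f.(\g.(\h.((f h) g))))) ((\f.(\g.(\h.((f h) (g h))))) r)) u)
Step 2: ((((u u) (\f.(\g.(\h.((f h) g))))) (\g.(\h.((r h) (g h))))) u)

Answer: ((((u u) (\f.(\g.(\h.((f h) g))))) (\g.(\h.((r h) (g h))))) u)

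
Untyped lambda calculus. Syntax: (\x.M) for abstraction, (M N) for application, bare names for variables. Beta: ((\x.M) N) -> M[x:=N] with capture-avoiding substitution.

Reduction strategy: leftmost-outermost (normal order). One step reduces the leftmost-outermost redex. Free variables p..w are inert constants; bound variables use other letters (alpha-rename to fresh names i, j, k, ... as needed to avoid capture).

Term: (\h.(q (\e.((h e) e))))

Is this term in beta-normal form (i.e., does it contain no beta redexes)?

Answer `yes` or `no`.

Term: (\h.(q (\e.((h e) e))))
No beta redexes found.

Answer: yes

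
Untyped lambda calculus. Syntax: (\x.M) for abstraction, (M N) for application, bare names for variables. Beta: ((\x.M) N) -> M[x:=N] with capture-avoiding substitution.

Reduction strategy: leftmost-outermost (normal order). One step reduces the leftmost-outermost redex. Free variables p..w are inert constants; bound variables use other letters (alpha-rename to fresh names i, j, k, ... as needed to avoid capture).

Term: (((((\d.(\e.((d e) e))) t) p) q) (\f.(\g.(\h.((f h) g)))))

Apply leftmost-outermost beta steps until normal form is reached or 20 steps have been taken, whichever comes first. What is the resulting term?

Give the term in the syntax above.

Answer: ((((t p) p) q) (\f.(\g.(\h.((f h) g)))))

Derivation:
Step 0: (((((\d.(\e.((d e) e))) t) p) q) (\f.(\g.(\h.((f h) g)))))
Step 1: ((((\e.((t e) e)) p) q) (\f.(\g.(\h.((f h) g)))))
Step 2: ((((t p) p) q) (\f.(\g.(\h.((f h) g)))))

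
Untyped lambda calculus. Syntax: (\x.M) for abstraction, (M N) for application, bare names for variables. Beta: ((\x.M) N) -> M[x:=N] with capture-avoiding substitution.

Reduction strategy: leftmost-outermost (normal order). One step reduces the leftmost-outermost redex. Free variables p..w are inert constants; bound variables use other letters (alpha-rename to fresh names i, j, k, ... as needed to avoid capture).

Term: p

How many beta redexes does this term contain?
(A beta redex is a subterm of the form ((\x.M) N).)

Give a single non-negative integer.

Term: p
  (no redexes)
Total redexes: 0

Answer: 0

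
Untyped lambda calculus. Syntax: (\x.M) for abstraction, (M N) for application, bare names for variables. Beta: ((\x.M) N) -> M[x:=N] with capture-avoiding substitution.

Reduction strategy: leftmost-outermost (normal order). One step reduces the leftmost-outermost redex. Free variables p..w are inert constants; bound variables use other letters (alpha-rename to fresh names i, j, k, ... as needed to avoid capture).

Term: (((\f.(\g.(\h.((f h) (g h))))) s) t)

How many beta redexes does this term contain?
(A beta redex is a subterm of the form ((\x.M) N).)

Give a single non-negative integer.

Term: (((\f.(\g.(\h.((f h) (g h))))) s) t)
  Redex: ((\f.(\g.(\h.((f h) (g h))))) s)
Total redexes: 1

Answer: 1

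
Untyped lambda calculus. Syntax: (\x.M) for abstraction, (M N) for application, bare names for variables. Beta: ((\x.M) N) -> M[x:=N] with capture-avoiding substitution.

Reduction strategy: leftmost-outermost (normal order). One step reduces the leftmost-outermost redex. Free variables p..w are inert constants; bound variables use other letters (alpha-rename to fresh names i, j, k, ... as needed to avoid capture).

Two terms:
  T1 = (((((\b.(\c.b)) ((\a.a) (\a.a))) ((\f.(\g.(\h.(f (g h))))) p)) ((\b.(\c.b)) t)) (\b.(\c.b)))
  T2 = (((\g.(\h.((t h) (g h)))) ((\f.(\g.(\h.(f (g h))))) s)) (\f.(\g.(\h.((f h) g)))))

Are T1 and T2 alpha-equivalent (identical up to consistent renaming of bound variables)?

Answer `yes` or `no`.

Answer: no

Derivation:
Term 1: (((((\b.(\c.b)) ((\a.a) (\a.a))) ((\f.(\g.(\h.(f (g h))))) p)) ((\b.(\c.b)) t)) (\b.(\c.b)))
Term 2: (((\g.(\h.((t h) (g h)))) ((\f.(\g.(\h.(f (g h))))) s)) (\f.(\g.(\h.((f h) g)))))
Alpha-equivalence: compare structure up to binder renaming.
Result: False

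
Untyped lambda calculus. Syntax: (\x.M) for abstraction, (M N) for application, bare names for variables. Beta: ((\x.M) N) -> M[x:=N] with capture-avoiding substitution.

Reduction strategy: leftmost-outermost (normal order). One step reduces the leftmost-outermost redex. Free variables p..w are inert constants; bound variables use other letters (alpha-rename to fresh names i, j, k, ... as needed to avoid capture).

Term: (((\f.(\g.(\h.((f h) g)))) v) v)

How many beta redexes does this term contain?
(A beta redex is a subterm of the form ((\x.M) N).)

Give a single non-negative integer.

Answer: 1

Derivation:
Term: (((\f.(\g.(\h.((f h) g)))) v) v)
  Redex: ((\f.(\g.(\h.((f h) g)))) v)
Total redexes: 1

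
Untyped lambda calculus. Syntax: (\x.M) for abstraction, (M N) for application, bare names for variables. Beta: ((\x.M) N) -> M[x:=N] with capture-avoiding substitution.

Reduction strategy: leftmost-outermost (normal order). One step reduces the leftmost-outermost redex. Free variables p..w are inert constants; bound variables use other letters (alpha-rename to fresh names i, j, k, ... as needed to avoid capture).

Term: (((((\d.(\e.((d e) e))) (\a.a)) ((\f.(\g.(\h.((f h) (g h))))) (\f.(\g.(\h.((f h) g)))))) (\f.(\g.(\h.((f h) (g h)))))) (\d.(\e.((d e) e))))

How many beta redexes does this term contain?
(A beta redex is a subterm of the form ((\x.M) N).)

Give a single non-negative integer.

Term: (((((\d.(\e.((d e) e))) (\a.a)) ((\f.(\g.(\h.((f h) (g h))))) (\f.(\g.(\h.((f h) g)))))) (\f.(\g.(\h.((f h) (g h)))))) (\d.(\e.((d e) e))))
  Redex: ((\d.(\e.((d e) e))) (\a.a))
  Redex: ((\f.(\g.(\h.((f h) (g h))))) (\f.(\g.(\h.((f h) g)))))
Total redexes: 2

Answer: 2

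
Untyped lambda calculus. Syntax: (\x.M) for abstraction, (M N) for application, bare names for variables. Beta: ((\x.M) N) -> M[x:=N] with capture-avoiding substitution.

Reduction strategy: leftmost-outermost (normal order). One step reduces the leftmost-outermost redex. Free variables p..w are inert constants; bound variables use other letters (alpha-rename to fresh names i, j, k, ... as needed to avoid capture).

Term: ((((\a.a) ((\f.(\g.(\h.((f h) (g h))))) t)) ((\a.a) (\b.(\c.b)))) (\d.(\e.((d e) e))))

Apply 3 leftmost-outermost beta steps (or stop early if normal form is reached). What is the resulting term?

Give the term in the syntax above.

Step 0: ((((\a.a) ((\f.(\g.(\h.((f h) (g h))))) t)) ((\a.a) (\b.(\c.b)))) (\d.(\e.((d e) e))))
Step 1: ((((\f.(\g.(\h.((f h) (g h))))) t) ((\a.a) (\b.(\c.b)))) (\d.(\e.((d e) e))))
Step 2: (((\g.(\h.((t h) (g h)))) ((\a.a) (\b.(\c.b)))) (\d.(\e.((d e) e))))
Step 3: ((\h.((t h) (((\a.a) (\b.(\c.b))) h))) (\d.(\e.((d e) e))))

Answer: ((\h.((t h) (((\a.a) (\b.(\c.b))) h))) (\d.(\e.((d e) e))))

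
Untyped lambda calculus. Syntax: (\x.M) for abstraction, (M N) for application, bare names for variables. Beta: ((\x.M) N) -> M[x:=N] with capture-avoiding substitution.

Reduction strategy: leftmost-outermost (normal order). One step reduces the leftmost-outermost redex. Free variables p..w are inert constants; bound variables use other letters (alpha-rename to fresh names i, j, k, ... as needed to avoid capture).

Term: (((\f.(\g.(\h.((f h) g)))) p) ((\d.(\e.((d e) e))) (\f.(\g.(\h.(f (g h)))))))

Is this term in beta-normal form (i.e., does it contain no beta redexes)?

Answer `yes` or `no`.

Term: (((\f.(\g.(\h.((f h) g)))) p) ((\d.(\e.((d e) e))) (\f.(\g.(\h.(f (g h)))))))
Found 2 beta redex(es).

Answer: no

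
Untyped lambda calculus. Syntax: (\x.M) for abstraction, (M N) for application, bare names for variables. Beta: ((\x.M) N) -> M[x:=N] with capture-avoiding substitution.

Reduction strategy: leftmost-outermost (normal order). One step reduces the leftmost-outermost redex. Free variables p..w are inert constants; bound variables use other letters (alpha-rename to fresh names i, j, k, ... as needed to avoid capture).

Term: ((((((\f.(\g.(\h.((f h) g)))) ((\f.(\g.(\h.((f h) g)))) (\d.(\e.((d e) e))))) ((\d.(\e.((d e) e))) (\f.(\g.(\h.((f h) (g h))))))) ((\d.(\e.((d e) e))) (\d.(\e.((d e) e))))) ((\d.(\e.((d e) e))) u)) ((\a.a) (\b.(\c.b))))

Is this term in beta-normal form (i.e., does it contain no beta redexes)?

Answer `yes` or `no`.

Answer: no

Derivation:
Term: ((((((\f.(\g.(\h.((f h) g)))) ((\f.(\g.(\h.((f h) g)))) (\d.(\e.((d e) e))))) ((\d.(\e.((d e) e))) (\f.(\g.(\h.((f h) (g h))))))) ((\d.(\e.((d e) e))) (\d.(\e.((d e) e))))) ((\d.(\e.((d e) e))) u)) ((\a.a) (\b.(\c.b))))
Found 6 beta redex(es).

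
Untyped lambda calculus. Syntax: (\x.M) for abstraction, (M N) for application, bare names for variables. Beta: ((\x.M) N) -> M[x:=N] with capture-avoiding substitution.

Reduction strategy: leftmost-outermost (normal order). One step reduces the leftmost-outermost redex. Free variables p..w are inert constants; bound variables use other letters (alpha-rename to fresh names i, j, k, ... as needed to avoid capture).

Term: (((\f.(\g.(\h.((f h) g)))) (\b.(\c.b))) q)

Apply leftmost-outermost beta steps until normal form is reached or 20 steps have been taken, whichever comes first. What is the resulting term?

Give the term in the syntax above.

Step 0: (((\f.(\g.(\h.((f h) g)))) (\b.(\c.b))) q)
Step 1: ((\g.(\h.(((\b.(\c.b)) h) g))) q)
Step 2: (\h.(((\b.(\c.b)) h) q))
Step 3: (\h.((\c.h) q))
Step 4: (\h.h)

Answer: (\h.h)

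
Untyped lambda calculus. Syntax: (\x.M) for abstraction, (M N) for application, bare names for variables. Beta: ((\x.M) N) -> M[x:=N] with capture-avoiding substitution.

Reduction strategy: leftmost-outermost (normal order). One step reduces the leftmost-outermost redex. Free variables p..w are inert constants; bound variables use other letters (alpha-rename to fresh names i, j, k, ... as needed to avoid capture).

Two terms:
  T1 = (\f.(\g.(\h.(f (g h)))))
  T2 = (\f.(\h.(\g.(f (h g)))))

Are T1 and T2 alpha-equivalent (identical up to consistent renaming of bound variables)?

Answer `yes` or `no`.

Term 1: (\f.(\g.(\h.(f (g h)))))
Term 2: (\f.(\h.(\g.(f (h g)))))
Alpha-equivalence: compare structure up to binder renaming.
Result: True

Answer: yes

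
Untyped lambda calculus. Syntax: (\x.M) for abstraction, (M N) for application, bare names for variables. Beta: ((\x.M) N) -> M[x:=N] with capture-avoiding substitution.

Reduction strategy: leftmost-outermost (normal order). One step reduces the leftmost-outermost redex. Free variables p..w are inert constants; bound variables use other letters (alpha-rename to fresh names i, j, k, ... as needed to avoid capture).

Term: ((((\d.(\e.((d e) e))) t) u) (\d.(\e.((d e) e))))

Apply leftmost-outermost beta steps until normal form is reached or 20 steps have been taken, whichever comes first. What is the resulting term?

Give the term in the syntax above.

Step 0: ((((\d.(\e.((d e) e))) t) u) (\d.(\e.((d e) e))))
Step 1: (((\e.((t e) e)) u) (\d.(\e.((d e) e))))
Step 2: (((t u) u) (\d.(\e.((d e) e))))

Answer: (((t u) u) (\d.(\e.((d e) e))))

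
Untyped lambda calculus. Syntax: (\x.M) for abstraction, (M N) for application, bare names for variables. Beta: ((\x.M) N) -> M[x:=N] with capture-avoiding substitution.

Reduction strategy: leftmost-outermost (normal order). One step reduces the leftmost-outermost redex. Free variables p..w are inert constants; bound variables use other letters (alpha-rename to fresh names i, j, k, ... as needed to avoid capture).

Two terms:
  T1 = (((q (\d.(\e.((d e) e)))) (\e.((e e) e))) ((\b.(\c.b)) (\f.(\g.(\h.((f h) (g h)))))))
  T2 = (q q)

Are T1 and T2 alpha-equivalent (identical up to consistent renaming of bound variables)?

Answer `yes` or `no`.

Term 1: (((q (\d.(\e.((d e) e)))) (\e.((e e) e))) ((\b.(\c.b)) (\f.(\g.(\h.((f h) (g h)))))))
Term 2: (q q)
Alpha-equivalence: compare structure up to binder renaming.
Result: False

Answer: no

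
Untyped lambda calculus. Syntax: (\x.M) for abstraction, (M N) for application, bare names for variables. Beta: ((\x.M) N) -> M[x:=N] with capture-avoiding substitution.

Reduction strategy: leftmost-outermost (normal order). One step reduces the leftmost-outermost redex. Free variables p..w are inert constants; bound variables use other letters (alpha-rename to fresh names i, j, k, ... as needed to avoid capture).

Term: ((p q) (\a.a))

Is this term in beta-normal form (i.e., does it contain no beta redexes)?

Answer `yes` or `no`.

Answer: yes

Derivation:
Term: ((p q) (\a.a))
No beta redexes found.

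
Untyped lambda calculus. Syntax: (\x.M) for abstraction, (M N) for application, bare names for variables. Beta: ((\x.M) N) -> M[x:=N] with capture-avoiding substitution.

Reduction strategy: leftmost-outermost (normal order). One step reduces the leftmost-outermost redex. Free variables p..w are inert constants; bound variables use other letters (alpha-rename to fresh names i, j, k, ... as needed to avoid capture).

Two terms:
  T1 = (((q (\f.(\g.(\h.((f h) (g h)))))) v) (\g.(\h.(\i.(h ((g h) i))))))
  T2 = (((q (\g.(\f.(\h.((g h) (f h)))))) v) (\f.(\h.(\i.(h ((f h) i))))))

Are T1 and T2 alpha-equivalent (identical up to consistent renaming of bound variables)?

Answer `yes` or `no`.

Term 1: (((q (\f.(\g.(\h.((f h) (g h)))))) v) (\g.(\h.(\i.(h ((g h) i))))))
Term 2: (((q (\g.(\f.(\h.((g h) (f h)))))) v) (\f.(\h.(\i.(h ((f h) i))))))
Alpha-equivalence: compare structure up to binder renaming.
Result: True

Answer: yes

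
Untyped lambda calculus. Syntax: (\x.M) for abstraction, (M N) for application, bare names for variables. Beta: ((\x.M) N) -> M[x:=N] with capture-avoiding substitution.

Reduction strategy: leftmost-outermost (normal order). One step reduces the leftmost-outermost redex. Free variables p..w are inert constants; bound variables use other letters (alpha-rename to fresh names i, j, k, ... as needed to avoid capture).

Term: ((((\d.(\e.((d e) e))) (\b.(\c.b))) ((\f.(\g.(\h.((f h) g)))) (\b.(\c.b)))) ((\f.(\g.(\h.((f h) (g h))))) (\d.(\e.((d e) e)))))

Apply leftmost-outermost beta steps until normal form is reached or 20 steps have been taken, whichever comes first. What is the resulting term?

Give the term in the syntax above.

Answer: (\h.h)

Derivation:
Step 0: ((((\d.(\e.((d e) e))) (\b.(\c.b))) ((\f.(\g.(\h.((f h) g)))) (\b.(\c.b)))) ((\f.(\g.(\h.((f h) (g h))))) (\d.(\e.((d e) e)))))
Step 1: (((\e.(((\b.(\c.b)) e) e)) ((\f.(\g.(\h.((f h) g)))) (\b.(\c.b)))) ((\f.(\g.(\h.((f h) (g h))))) (\d.(\e.((d e) e)))))
Step 2: ((((\b.(\c.b)) ((\f.(\g.(\h.((f h) g)))) (\b.(\c.b)))) ((\f.(\g.(\h.((f h) g)))) (\b.(\c.b)))) ((\f.(\g.(\h.((f h) (g h))))) (\d.(\e.((d e) e)))))
Step 3: (((\c.((\f.(\g.(\h.((f h) g)))) (\b.(\c.b)))) ((\f.(\g.(\h.((f h) g)))) (\b.(\c.b)))) ((\f.(\g.(\h.((f h) (g h))))) (\d.(\e.((d e) e)))))
Step 4: (((\f.(\g.(\h.((f h) g)))) (\b.(\c.b))) ((\f.(\g.(\h.((f h) (g h))))) (\d.(\e.((d e) e)))))
Step 5: ((\g.(\h.(((\b.(\c.b)) h) g))) ((\f.(\g.(\h.((f h) (g h))))) (\d.(\e.((d e) e)))))
Step 6: (\h.(((\b.(\c.b)) h) ((\f.(\g.(\h.((f h) (g h))))) (\d.(\e.((d e) e))))))
Step 7: (\h.((\c.h) ((\f.(\g.(\h.((f h) (g h))))) (\d.(\e.((d e) e))))))
Step 8: (\h.h)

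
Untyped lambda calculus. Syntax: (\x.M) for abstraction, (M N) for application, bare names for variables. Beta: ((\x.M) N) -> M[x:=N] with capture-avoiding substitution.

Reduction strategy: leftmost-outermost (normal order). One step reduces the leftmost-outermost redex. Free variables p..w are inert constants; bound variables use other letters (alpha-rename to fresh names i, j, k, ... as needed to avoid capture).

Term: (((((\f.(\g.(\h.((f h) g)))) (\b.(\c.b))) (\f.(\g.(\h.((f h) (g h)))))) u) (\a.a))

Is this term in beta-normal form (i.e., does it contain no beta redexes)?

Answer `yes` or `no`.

Term: (((((\f.(\g.(\h.((f h) g)))) (\b.(\c.b))) (\f.(\g.(\h.((f h) (g h)))))) u) (\a.a))
Found 1 beta redex(es).

Answer: no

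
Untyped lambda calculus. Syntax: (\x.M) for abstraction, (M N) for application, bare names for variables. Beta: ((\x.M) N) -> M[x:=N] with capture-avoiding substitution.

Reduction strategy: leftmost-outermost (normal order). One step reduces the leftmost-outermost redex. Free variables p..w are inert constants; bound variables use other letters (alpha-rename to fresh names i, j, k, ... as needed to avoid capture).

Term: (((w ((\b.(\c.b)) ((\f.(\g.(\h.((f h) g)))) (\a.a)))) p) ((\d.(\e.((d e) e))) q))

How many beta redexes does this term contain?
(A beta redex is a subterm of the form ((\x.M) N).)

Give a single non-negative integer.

Term: (((w ((\b.(\c.b)) ((\f.(\g.(\h.((f h) g)))) (\a.a)))) p) ((\d.(\e.((d e) e))) q))
  Redex: ((\b.(\c.b)) ((\f.(\g.(\h.((f h) g)))) (\a.a)))
  Redex: ((\f.(\g.(\h.((f h) g)))) (\a.a))
  Redex: ((\d.(\e.((d e) e))) q)
Total redexes: 3

Answer: 3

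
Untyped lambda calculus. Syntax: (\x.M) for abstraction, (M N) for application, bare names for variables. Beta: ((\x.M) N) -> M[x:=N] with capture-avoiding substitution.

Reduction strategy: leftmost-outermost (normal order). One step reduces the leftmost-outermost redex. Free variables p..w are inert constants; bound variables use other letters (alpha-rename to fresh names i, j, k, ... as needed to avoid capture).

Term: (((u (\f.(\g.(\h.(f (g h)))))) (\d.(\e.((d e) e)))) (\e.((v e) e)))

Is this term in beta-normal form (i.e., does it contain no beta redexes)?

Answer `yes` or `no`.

Answer: yes

Derivation:
Term: (((u (\f.(\g.(\h.(f (g h)))))) (\d.(\e.((d e) e)))) (\e.((v e) e)))
No beta redexes found.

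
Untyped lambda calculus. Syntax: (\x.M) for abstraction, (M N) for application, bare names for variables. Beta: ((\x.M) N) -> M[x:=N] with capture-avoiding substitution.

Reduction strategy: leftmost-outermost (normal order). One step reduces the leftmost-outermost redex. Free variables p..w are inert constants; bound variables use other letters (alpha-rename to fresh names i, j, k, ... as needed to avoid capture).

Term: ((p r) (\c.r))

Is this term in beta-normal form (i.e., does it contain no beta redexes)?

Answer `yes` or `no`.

Answer: yes

Derivation:
Term: ((p r) (\c.r))
No beta redexes found.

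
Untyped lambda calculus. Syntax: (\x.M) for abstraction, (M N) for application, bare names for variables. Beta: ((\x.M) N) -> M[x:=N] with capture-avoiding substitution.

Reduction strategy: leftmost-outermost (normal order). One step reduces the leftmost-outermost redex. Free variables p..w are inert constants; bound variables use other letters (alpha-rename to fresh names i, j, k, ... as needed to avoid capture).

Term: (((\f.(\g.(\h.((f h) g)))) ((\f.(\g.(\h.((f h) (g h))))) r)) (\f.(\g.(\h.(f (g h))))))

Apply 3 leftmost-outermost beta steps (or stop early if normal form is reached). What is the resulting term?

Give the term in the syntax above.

Answer: (\h.(((\g.(\h.((r h) (g h)))) h) (\f.(\g.(\h.(f (g h)))))))

Derivation:
Step 0: (((\f.(\g.(\h.((f h) g)))) ((\f.(\g.(\h.((f h) (g h))))) r)) (\f.(\g.(\h.(f (g h))))))
Step 1: ((\g.(\h.((((\f.(\g.(\h.((f h) (g h))))) r) h) g))) (\f.(\g.(\h.(f (g h))))))
Step 2: (\h.((((\f.(\g.(\h.((f h) (g h))))) r) h) (\f.(\g.(\h.(f (g h)))))))
Step 3: (\h.(((\g.(\h.((r h) (g h)))) h) (\f.(\g.(\h.(f (g h)))))))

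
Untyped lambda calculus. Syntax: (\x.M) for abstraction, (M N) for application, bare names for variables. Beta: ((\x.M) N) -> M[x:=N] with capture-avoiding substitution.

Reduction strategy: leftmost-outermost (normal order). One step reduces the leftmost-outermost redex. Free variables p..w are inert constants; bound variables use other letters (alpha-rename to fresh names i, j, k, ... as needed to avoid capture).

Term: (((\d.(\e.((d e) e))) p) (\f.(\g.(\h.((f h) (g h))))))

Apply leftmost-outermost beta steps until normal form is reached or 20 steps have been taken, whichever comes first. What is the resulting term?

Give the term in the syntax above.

Answer: ((p (\f.(\g.(\h.((f h) (g h)))))) (\f.(\g.(\h.((f h) (g h))))))

Derivation:
Step 0: (((\d.(\e.((d e) e))) p) (\f.(\g.(\h.((f h) (g h))))))
Step 1: ((\e.((p e) e)) (\f.(\g.(\h.((f h) (g h))))))
Step 2: ((p (\f.(\g.(\h.((f h) (g h)))))) (\f.(\g.(\h.((f h) (g h))))))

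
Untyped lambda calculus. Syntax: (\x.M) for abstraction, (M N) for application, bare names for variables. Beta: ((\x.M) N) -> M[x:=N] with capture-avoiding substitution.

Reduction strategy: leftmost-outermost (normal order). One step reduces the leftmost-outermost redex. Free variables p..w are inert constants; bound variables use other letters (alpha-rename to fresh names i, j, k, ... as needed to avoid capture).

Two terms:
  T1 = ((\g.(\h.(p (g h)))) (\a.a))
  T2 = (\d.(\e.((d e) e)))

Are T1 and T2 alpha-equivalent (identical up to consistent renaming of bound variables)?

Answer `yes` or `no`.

Term 1: ((\g.(\h.(p (g h)))) (\a.a))
Term 2: (\d.(\e.((d e) e)))
Alpha-equivalence: compare structure up to binder renaming.
Result: False

Answer: no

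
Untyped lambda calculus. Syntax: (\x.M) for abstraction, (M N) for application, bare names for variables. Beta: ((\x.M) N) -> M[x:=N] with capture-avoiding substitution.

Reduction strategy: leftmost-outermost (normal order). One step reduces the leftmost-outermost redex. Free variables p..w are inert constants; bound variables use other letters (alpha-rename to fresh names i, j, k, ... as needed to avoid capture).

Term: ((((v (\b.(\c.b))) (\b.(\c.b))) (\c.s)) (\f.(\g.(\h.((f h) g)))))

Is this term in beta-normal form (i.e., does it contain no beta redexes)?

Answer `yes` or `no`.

Answer: yes

Derivation:
Term: ((((v (\b.(\c.b))) (\b.(\c.b))) (\c.s)) (\f.(\g.(\h.((f h) g)))))
No beta redexes found.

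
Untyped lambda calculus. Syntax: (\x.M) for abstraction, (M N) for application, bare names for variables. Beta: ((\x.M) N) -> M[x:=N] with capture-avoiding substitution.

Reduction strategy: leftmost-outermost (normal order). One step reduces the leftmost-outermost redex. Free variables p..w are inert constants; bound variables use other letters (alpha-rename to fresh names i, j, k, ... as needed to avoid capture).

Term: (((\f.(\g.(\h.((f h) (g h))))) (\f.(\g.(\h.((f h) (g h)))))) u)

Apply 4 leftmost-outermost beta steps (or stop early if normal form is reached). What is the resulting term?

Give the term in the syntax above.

Step 0: (((\f.(\g.(\h.((f h) (g h))))) (\f.(\g.(\h.((f h) (g h)))))) u)
Step 1: ((\g.(\h.(((\f.(\g.(\h.((f h) (g h))))) h) (g h)))) u)
Step 2: (\h.(((\f.(\g.(\h.((f h) (g h))))) h) (u h)))
Step 3: (\h.((\g.(\i.((h i) (g i)))) (u h)))
Step 4: (\h.(\i.((h i) ((u h) i))))

Answer: (\h.(\i.((h i) ((u h) i))))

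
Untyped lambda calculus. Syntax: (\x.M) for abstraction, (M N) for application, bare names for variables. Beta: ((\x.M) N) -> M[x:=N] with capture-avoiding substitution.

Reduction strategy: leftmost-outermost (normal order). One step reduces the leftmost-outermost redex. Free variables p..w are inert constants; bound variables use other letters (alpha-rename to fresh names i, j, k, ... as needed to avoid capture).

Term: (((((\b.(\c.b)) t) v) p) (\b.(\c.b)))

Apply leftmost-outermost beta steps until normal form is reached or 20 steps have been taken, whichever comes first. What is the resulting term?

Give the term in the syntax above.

Answer: ((t p) (\b.(\c.b)))

Derivation:
Step 0: (((((\b.(\c.b)) t) v) p) (\b.(\c.b)))
Step 1: ((((\c.t) v) p) (\b.(\c.b)))
Step 2: ((t p) (\b.(\c.b)))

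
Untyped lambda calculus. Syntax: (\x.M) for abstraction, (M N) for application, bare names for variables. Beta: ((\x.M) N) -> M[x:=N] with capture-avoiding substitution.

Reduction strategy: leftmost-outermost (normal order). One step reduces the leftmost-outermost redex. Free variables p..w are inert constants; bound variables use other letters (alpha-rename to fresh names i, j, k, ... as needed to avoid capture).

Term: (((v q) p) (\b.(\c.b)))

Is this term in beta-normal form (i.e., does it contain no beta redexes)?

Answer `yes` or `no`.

Answer: yes

Derivation:
Term: (((v q) p) (\b.(\c.b)))
No beta redexes found.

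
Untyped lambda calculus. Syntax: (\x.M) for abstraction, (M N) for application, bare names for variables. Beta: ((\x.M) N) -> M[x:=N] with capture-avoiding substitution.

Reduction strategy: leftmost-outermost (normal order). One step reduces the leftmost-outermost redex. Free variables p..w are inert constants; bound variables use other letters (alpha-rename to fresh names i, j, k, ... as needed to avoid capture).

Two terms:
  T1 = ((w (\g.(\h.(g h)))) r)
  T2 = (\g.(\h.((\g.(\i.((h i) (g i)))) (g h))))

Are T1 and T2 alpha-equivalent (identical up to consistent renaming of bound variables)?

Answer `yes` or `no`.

Term 1: ((w (\g.(\h.(g h)))) r)
Term 2: (\g.(\h.((\g.(\i.((h i) (g i)))) (g h))))
Alpha-equivalence: compare structure up to binder renaming.
Result: False

Answer: no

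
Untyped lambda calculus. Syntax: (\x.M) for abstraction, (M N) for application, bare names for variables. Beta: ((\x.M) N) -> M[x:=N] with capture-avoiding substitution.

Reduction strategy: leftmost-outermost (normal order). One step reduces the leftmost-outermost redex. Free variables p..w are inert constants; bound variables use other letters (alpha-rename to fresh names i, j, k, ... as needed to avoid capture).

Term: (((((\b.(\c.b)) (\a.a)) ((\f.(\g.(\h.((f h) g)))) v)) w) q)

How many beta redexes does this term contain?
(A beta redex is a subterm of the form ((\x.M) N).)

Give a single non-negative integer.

Answer: 2

Derivation:
Term: (((((\b.(\c.b)) (\a.a)) ((\f.(\g.(\h.((f h) g)))) v)) w) q)
  Redex: ((\b.(\c.b)) (\a.a))
  Redex: ((\f.(\g.(\h.((f h) g)))) v)
Total redexes: 2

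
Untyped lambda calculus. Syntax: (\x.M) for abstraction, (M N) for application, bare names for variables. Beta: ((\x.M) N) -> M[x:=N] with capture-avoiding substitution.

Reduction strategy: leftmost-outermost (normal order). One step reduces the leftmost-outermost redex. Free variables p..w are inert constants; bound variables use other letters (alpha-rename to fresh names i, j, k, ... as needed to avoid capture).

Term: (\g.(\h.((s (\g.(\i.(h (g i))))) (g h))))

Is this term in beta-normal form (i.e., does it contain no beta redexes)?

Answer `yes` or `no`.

Term: (\g.(\h.((s (\g.(\i.(h (g i))))) (g h))))
No beta redexes found.

Answer: yes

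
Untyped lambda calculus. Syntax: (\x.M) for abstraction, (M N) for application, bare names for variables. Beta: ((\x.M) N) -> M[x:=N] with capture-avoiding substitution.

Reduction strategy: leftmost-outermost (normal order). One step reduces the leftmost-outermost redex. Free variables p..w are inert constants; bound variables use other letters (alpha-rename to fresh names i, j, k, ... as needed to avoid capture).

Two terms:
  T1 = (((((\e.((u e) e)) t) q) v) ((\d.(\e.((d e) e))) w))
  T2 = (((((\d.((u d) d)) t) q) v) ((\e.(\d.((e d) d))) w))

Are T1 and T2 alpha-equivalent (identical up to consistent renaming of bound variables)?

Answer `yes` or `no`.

Term 1: (((((\e.((u e) e)) t) q) v) ((\d.(\e.((d e) e))) w))
Term 2: (((((\d.((u d) d)) t) q) v) ((\e.(\d.((e d) d))) w))
Alpha-equivalence: compare structure up to binder renaming.
Result: True

Answer: yes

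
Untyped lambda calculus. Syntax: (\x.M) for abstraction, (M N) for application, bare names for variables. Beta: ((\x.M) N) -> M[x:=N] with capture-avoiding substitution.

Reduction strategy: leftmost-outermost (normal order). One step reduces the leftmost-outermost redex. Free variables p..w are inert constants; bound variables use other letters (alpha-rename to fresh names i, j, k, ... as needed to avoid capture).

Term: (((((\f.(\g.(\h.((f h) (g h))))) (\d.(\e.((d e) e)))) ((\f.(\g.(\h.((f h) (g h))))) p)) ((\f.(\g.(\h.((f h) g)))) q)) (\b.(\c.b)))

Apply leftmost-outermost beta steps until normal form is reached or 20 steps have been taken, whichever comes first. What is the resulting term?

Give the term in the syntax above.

Step 0: (((((\f.(\g.(\h.((f h) (g h))))) (\d.(\e.((d e) e)))) ((\f.(\g.(\h.((f h) (g h))))) p)) ((\f.(\g.(\h.((f h) g)))) q)) (\b.(\c.b)))
Step 1: ((((\g.(\h.(((\d.(\e.((d e) e))) h) (g h)))) ((\f.(\g.(\h.((f h) (g h))))) p)) ((\f.(\g.(\h.((f h) g)))) q)) (\b.(\c.b)))
Step 2: (((\h.(((\d.(\e.((d e) e))) h) (((\f.(\g.(\h.((f h) (g h))))) p) h))) ((\f.(\g.(\h.((f h) g)))) q)) (\b.(\c.b)))
Step 3: ((((\d.(\e.((d e) e))) ((\f.(\g.(\h.((f h) g)))) q)) (((\f.(\g.(\h.((f h) (g h))))) p) ((\f.(\g.(\h.((f h) g)))) q))) (\b.(\c.b)))
Step 4: (((\e.((((\f.(\g.(\h.((f h) g)))) q) e) e)) (((\f.(\g.(\h.((f h) (g h))))) p) ((\f.(\g.(\h.((f h) g)))) q))) (\b.(\c.b)))
Step 5: (((((\f.(\g.(\h.((f h) g)))) q) (((\f.(\g.(\h.((f h) (g h))))) p) ((\f.(\g.(\h.((f h) g)))) q))) (((\f.(\g.(\h.((f h) (g h))))) p) ((\f.(\g.(\h.((f h) g)))) q))) (\b.(\c.b)))
Step 6: ((((\g.(\h.((q h) g))) (((\f.(\g.(\h.((f h) (g h))))) p) ((\f.(\g.(\h.((f h) g)))) q))) (((\f.(\g.(\h.((f h) (g h))))) p) ((\f.(\g.(\h.((f h) g)))) q))) (\b.(\c.b)))
Step 7: (((\h.((q h) (((\f.(\g.(\h.((f h) (g h))))) p) ((\f.(\g.(\h.((f h) g)))) q)))) (((\f.(\g.(\h.((f h) (g h))))) p) ((\f.(\g.(\h.((f h) g)))) q))) (\b.(\c.b)))
Step 8: (((q (((\f.(\g.(\h.((f h) (g h))))) p) ((\f.(\g.(\h.((f h) g)))) q))) (((\f.(\g.(\h.((f h) (g h))))) p) ((\f.(\g.(\h.((f h) g)))) q))) (\b.(\c.b)))
Step 9: (((q ((\g.(\h.((p h) (g h)))) ((\f.(\g.(\h.((f h) g)))) q))) (((\f.(\g.(\h.((f h) (g h))))) p) ((\f.(\g.(\h.((f h) g)))) q))) (\b.(\c.b)))
Step 10: (((q (\h.((p h) (((\f.(\g.(\h.((f h) g)))) q) h)))) (((\f.(\g.(\h.((f h) (g h))))) p) ((\f.(\g.(\h.((f h) g)))) q))) (\b.(\c.b)))
Step 11: (((q (\h.((p h) ((\g.(\h.((q h) g))) h)))) (((\f.(\g.(\h.((f h) (g h))))) p) ((\f.(\g.(\h.((f h) g)))) q))) (\b.(\c.b)))
Step 12: (((q (\h.((p h) (\i.((q i) h))))) (((\f.(\g.(\h.((f h) (g h))))) p) ((\f.(\g.(\h.((f h) g)))) q))) (\b.(\c.b)))
Step 13: (((q (\h.((p h) (\i.((q i) h))))) ((\g.(\h.((p h) (g h)))) ((\f.(\g.(\h.((f h) g)))) q))) (\b.(\c.b)))
Step 14: (((q (\h.((p h) (\i.((q i) h))))) (\h.((p h) (((\f.(\g.(\h.((f h) g)))) q) h)))) (\b.(\c.b)))
Step 15: (((q (\h.((p h) (\i.((q i) h))))) (\h.((p h) ((\g.(\h.((q h) g))) h)))) (\b.(\c.b)))
Step 16: (((q (\h.((p h) (\i.((q i) h))))) (\h.((p h) (\i.((q i) h))))) (\b.(\c.b)))

Answer: (((q (\h.((p h) (\i.((q i) h))))) (\h.((p h) (\i.((q i) h))))) (\b.(\c.b)))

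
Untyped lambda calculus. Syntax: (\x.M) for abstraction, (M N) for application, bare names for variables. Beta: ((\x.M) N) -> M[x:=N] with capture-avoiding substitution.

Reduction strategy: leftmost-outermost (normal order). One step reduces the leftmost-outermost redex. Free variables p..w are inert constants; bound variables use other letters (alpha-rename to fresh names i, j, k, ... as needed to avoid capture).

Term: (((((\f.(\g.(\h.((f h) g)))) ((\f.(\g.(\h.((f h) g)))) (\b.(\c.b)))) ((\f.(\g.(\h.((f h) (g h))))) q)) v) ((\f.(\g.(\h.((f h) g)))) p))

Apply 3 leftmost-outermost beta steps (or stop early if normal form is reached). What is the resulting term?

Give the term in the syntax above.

Answer: (((((\f.(\g.(\h.((f h) g)))) (\b.(\c.b))) v) ((\f.(\g.(\h.((f h) (g h))))) q)) ((\f.(\g.(\h.((f h) g)))) p))

Derivation:
Step 0: (((((\f.(\g.(\h.((f h) g)))) ((\f.(\g.(\h.((f h) g)))) (\b.(\c.b)))) ((\f.(\g.(\h.((f h) (g h))))) q)) v) ((\f.(\g.(\h.((f h) g)))) p))
Step 1: ((((\g.(\h.((((\f.(\g.(\h.((f h) g)))) (\b.(\c.b))) h) g))) ((\f.(\g.(\h.((f h) (g h))))) q)) v) ((\f.(\g.(\h.((f h) g)))) p))
Step 2: (((\h.((((\f.(\g.(\h.((f h) g)))) (\b.(\c.b))) h) ((\f.(\g.(\h.((f h) (g h))))) q))) v) ((\f.(\g.(\h.((f h) g)))) p))
Step 3: (((((\f.(\g.(\h.((f h) g)))) (\b.(\c.b))) v) ((\f.(\g.(\h.((f h) (g h))))) q)) ((\f.(\g.(\h.((f h) g)))) p))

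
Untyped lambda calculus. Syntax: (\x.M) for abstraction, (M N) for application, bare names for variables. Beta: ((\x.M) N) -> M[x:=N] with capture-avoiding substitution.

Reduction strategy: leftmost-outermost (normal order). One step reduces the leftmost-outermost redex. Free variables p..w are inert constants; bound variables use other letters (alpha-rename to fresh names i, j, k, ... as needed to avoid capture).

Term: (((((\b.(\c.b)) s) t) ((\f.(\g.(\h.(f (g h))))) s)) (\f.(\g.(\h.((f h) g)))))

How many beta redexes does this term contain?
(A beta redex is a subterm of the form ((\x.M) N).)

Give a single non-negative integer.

Term: (((((\b.(\c.b)) s) t) ((\f.(\g.(\h.(f (g h))))) s)) (\f.(\g.(\h.((f h) g)))))
  Redex: ((\b.(\c.b)) s)
  Redex: ((\f.(\g.(\h.(f (g h))))) s)
Total redexes: 2

Answer: 2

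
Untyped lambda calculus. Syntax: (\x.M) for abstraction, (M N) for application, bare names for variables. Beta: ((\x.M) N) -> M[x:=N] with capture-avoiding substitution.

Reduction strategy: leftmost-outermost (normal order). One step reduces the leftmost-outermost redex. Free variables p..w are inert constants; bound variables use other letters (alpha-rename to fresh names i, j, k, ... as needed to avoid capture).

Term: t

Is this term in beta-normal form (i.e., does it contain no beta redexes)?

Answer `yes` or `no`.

Answer: yes

Derivation:
Term: t
No beta redexes found.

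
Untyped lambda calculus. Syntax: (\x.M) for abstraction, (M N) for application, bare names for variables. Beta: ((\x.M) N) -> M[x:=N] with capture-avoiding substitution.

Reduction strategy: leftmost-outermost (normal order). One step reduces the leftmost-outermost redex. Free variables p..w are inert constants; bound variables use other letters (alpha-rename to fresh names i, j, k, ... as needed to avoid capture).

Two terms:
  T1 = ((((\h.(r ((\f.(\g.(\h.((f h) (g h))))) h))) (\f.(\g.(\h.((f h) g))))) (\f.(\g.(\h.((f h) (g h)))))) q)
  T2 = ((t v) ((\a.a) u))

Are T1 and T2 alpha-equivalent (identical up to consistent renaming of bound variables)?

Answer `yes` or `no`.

Answer: no

Derivation:
Term 1: ((((\h.(r ((\f.(\g.(\h.((f h) (g h))))) h))) (\f.(\g.(\h.((f h) g))))) (\f.(\g.(\h.((f h) (g h)))))) q)
Term 2: ((t v) ((\a.a) u))
Alpha-equivalence: compare structure up to binder renaming.
Result: False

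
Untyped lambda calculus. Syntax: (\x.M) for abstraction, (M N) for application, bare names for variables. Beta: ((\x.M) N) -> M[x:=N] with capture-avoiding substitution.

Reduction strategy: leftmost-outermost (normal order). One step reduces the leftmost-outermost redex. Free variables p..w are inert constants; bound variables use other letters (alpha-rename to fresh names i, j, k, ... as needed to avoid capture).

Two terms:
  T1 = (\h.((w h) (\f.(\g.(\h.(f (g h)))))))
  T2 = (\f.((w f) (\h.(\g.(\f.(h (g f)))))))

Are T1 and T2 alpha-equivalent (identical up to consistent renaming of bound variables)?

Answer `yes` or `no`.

Answer: yes

Derivation:
Term 1: (\h.((w h) (\f.(\g.(\h.(f (g h)))))))
Term 2: (\f.((w f) (\h.(\g.(\f.(h (g f)))))))
Alpha-equivalence: compare structure up to binder renaming.
Result: True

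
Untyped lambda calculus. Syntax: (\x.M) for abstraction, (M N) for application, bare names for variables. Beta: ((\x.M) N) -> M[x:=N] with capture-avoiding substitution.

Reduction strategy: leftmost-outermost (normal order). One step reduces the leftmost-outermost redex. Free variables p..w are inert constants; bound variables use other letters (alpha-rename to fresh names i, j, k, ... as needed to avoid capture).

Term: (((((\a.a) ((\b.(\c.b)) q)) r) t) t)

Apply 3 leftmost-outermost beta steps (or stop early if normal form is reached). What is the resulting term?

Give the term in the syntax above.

Step 0: (((((\a.a) ((\b.(\c.b)) q)) r) t) t)
Step 1: (((((\b.(\c.b)) q) r) t) t)
Step 2: ((((\c.q) r) t) t)
Step 3: ((q t) t)

Answer: ((q t) t)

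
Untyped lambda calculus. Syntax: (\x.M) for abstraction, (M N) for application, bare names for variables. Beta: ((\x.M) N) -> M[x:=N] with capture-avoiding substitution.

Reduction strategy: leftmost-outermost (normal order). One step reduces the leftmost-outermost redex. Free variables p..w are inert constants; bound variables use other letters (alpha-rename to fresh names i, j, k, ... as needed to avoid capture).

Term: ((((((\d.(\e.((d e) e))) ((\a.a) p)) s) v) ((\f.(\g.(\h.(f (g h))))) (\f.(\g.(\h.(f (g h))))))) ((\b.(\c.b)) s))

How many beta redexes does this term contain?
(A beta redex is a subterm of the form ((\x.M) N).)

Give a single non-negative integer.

Term: ((((((\d.(\e.((d e) e))) ((\a.a) p)) s) v) ((\f.(\g.(\h.(f (g h))))) (\f.(\g.(\h.(f (g h))))))) ((\b.(\c.b)) s))
  Redex: ((\d.(\e.((d e) e))) ((\a.a) p))
  Redex: ((\a.a) p)
  Redex: ((\f.(\g.(\h.(f (g h))))) (\f.(\g.(\h.(f (g h))))))
  Redex: ((\b.(\c.b)) s)
Total redexes: 4

Answer: 4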